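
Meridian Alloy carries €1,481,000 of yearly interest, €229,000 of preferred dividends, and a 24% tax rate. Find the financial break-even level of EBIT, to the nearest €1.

€1,782,316

Grossing the preferred dividend up to pre-tax terms: €229,000 / (1 − 0.24) = €301,315.79.
EPS = 0 when EBIT covers interest plus the pre-tax preferred burden: €1,481,000 + €301,315.79 = €1,782,315.79.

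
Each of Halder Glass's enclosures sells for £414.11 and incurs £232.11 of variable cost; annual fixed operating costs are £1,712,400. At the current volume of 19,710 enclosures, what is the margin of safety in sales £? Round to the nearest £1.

Each unit contributes £414.11 − £232.11 = £182.00. Break-even units = £1,712,400 ÷ £182.00 = 9,408.79; break-even revenue = 9,408.79 × £414.11 = £3,896,274.53.
Current sales = 19,710 × £414.11 = £8,162,108.10.
Margin of safety = £8,162,108.10 − £3,896,274.53 = £4,265,834.

£4,265,834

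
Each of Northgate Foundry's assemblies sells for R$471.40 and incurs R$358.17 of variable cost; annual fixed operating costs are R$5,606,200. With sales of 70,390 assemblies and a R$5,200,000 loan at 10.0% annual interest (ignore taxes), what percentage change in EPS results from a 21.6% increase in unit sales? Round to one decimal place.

+93.4%

At 70,390 units, contribution = 70,390 × R$113.23 = R$7,970,259.70.
EBIT = R$7,970,259.70 − R$5,606,200 = R$2,364,059.70.
After interest of R$520,000.00, pre-tax earnings = R$1,844,059.70.
Degree of combined leverage = contribution ÷ (EBIT − I) = R$7,970,259.70 ÷ R$1,844,059.70 = 4.3221.
%ΔEPS = DCL × %ΔSales = 4.3221 × +21.6% = +93.4%.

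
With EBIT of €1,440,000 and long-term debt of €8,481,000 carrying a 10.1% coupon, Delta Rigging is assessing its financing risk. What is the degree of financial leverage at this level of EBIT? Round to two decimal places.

2.47

Interest = €856,581.00.
Degree of financial leverage = EBIT / (EBIT − interest) = €1,440,000 / €583,419.00 = 2.4682.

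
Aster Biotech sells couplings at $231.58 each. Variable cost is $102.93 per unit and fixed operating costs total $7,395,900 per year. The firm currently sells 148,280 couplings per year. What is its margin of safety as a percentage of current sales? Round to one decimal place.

Unit CM = price − variable cost = $231.58 − $102.93 = $128.65. Break-even units = $7,395,900 ÷ $128.65 = 57,488.53; break-even revenue = 57,488.53 × $231.58 = $13,313,194.89.
Actual sales revenue = 148,280 × $231.58 = $34,338,682.40.
Margin of safety = ($34,338,682.40 − $13,313,194.89) ÷ $34,338,682.40 = 61.2%.

61.2%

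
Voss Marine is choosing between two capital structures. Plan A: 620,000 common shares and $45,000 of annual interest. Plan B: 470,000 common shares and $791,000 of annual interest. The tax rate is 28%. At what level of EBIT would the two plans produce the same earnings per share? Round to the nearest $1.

Set EPS_A = EPS_B: (EBIT − $45,000)(1 − 0.28) ÷ 620,000 = (EBIT − $791,000)(1 − 0.28) ÷ 470,000.
Cancelling (1 − t) and cross-multiplying: 470,000·(EBIT − 45,000) = 620,000·(EBIT − 791,000).
EBIT × (620,000 − 470,000) = 791,000 × 620,000 − 45,000 × 470,000 = 469,270,000,000, so EBIT = 469,270,000,000 ÷ 150,000 = 3,128,466.67.

$3,128,467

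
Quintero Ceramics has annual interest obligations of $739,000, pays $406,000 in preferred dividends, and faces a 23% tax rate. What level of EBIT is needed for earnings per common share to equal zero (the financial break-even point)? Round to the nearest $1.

Grossing the preferred dividend up to pre-tax terms: $406,000 / (1 − 0.23) = $527,272.73.
EPS = 0 when EBIT covers interest plus the pre-tax preferred burden: $739,000 + $527,272.73 = $1,266,272.73.

$1,266,273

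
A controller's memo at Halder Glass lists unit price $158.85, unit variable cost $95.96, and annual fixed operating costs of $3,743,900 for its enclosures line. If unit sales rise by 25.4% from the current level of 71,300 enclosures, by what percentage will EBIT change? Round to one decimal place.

+153.9%

At 71,300 units, contribution = 71,300 × $62.89 = $4,484,057.00.
Subtracting fixed costs: EBIT = $4,484,057.00 − $3,743,900 = $740,157.00.
DOL = contribution ÷ EBIT = $4,484,057.00 ÷ $740,157.00 = 6.0583.
%ΔEBIT = DOL × %ΔSales = 6.0583 × +25.4% = +153.9%.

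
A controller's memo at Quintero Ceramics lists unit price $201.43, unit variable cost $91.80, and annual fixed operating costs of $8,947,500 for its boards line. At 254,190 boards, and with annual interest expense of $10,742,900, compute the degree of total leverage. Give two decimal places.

3.41

At 254,190 units, contribution = 254,190 × $109.63 = $27,866,849.70.
Operating income = contribution − fixed costs = $27,866,849.70 − $8,947,500 = $18,919,349.70. Interest = $10,742,900.00.
DOL = $27,866,849.70 ÷ $18,919,349.70 = 1.4729; DFL = $18,919,349.70 ÷ $8,176,449.70 = 2.3139.
DCL = DOL × DFL = 1.4729 × 2.3139 = 3.4081.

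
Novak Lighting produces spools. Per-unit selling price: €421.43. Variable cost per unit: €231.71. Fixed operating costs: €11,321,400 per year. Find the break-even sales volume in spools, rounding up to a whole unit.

59,675 spools

Contribution margin per unit = €421.43 − €231.71 = €189.72.
Break-even volume = fixed costs ÷ CM per unit = €11,321,400 ÷ €189.72 = 59,674.26, so 59,675 spools.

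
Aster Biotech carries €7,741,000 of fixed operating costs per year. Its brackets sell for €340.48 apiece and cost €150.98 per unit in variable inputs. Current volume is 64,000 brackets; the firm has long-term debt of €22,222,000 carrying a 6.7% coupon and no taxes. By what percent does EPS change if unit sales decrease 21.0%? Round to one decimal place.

-87.9%

Total contribution margin = 64,000 × €189.50 = €12,128,000.00.
EBIT = €12,128,000.00 − €7,741,000 = €4,387,000.00.
After interest of €1,488,874.00, pre-tax earnings = €2,898,126.00.
Degree of combined leverage = contribution ÷ (EBIT − I) = €12,128,000.00 ÷ €2,898,126.00 = 4.1848.
EPS therefore changes by 4.1848 × (-21.0%) = -87.9%.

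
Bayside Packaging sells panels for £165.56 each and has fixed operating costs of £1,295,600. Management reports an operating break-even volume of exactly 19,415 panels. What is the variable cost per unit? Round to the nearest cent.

Contribution per unit must be FC / Q = £1,295,600 / 19,415 = £66.7319.
Hence VC = price − CM = £165.56 − £66.7319 = £98.83.

£98.83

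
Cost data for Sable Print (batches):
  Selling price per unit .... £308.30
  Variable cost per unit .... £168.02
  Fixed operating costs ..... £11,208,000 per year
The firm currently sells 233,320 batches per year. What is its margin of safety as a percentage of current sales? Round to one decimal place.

Contribution margin per unit = £308.30 − £168.02 = £140.28. Break-even units = £11,208,000 ÷ £140.28 = 79,897.35; break-even revenue = 79,897.35 × £308.30 = £24,632,352.44.
Current sales = 233,320 × £308.30 = £71,932,556.00.
Margin of safety = (£71,932,556.00 − £24,632,352.44) ÷ £71,932,556.00 = 65.8%.

65.8%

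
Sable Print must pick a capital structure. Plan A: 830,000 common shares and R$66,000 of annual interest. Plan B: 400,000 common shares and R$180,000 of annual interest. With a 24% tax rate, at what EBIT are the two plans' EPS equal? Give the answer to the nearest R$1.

R$286,047

At indifference, (EBIT − 66,000)(1 − t)/830,000 = (EBIT − 180,000)(1 − t)/400,000.
Cancelling (1 − t) and cross-multiplying: 400,000·(EBIT − 66,000) = 830,000·(EBIT − 180,000).
Solving, EBIT = (180,000·830,000 − 66,000·400,000) / (830,000 − 400,000) = 123,000,000,000 / 430,000 = 286,046.51.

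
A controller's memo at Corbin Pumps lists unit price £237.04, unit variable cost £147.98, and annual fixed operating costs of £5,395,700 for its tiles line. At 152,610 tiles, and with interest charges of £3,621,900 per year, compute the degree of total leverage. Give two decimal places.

At 152,610 units, contribution = 152,610 × £89.06 = £13,591,446.60.
Subtracting fixed costs: EBIT = £13,591,446.60 − £5,395,700 = £8,195,746.60. Interest = £3,621,900.00, so EBIT − I = £4,573,846.60.
Degree of total leverage = total CM / (EBIT − interest) = £13,591,446.60 / £4,573,846.60 = 2.9716.

2.97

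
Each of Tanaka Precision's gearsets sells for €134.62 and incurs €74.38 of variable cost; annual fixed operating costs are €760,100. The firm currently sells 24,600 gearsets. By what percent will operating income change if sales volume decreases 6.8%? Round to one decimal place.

At 24,600 units, contribution = 24,600 × €60.24 = €1,481,904.00.
EBIT = €1,481,904.00 − €760,100 = €721,804.00.
DOL = contribution ÷ EBIT = €1,481,904.00 ÷ €721,804.00 = 2.0531.
%ΔEBIT = DOL × %ΔSales = 2.0531 × -6.8% = -14.0%.

-14.0%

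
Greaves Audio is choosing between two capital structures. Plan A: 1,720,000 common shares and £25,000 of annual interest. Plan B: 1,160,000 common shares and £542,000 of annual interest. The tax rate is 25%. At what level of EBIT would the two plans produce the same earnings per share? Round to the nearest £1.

£1,612,929

Set EPS_A = EPS_B: (EBIT − £25,000)(1 − 0.25) ÷ 1,720,000 = (EBIT − £542,000)(1 − 0.25) ÷ 1,160,000.
Cancelling (1 − t) and cross-multiplying: 1,160,000·(EBIT − 25,000) = 1,720,000·(EBIT − 542,000).
EBIT × (1,720,000 − 1,160,000) = 542,000 × 1,720,000 − 25,000 × 1,160,000 = 903,240,000,000, so EBIT = 903,240,000,000 ÷ 560,000 = 1,612,928.57.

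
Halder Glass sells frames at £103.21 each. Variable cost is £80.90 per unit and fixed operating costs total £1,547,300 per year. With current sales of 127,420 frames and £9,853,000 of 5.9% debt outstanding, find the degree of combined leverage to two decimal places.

Total contribution margin = 127,420 × £22.31 = £2,842,740.20.
Operating income = contribution − fixed costs = £2,842,740.20 − £1,547,300 = £1,295,440.20. Interest = £581,327.00.
DOL = £2,842,740.20 ÷ £1,295,440.20 = 2.1944; DFL = £1,295,440.20 ÷ £714,113.20 = 1.8141.
DCL = DOL × DFL = 2.1944 × 1.8141 = 3.9809.

3.98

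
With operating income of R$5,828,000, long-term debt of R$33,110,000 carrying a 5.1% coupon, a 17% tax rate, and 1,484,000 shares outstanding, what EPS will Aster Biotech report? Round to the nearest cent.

R$2.32

Interest = R$1,688,610.00, so EBT = R$5,828,000 − R$1,688,610.00 = R$4,139,390.00.
Net income = R$4,139,390.00 × (1 − 0.17) = R$3,435,693.70.
EPS = R$3,435,693.70 ÷ 1,484,000 = R$2.32.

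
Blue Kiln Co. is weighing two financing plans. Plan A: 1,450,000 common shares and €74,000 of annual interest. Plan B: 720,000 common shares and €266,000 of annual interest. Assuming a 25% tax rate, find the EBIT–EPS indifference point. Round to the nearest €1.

At indifference, (EBIT − 74,000)(1 − t)/1,450,000 = (EBIT − 266,000)(1 − t)/720,000.
The (1 − t) factor cancels: (EBIT − 74,000) × 720,000 = (EBIT − 266,000) × 1,450,000.
Solving, EBIT = (266,000·1,450,000 − 74,000·720,000) / (1,450,000 − 720,000) = 332,420,000,000 / 730,000 = 455,369.86.

€455,370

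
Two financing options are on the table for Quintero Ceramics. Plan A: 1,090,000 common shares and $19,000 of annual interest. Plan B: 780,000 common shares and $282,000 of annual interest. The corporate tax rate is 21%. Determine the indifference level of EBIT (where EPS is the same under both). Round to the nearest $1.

At indifference, (EBIT − 19,000)(1 − t)/1,090,000 = (EBIT − 282,000)(1 − t)/780,000.
The (1 − t) factor cancels: (EBIT − 19,000) × 780,000 = (EBIT − 282,000) × 1,090,000.
Solving, EBIT = (282,000·1,090,000 − 19,000·780,000) / (1,090,000 − 780,000) = 292,560,000,000 / 310,000 = 943,741.94.

$943,742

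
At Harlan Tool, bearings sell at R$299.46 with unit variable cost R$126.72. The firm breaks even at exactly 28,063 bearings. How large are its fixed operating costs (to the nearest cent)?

R$4,847,602.62

Each unit contributes R$299.46 − R$126.72 = R$172.74.
Fixed costs = break-even units × CM = 28,063 × R$172.74 = R$4,847,602.62.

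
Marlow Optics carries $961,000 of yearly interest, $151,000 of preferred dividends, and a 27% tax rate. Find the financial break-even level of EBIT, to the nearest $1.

$1,167,849

Preferred dividends are paid after tax, so their pre-tax equivalent is $151,000 ÷ (1 − 0.27) = $206,849.32.
Financial break-even EBIT = interest + D_p ÷ (1 − t) = $961,000 + $206,849.32 = $1,167,849.32.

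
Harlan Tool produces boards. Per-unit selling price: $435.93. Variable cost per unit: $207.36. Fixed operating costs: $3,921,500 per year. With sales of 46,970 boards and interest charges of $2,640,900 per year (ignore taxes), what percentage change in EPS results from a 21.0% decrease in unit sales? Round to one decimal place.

-54.0%

At 46,970 units, contribution = 46,970 × $228.57 = $10,735,932.90.
EBIT = $10,735,932.90 − $3,921,500 = $6,814,432.90.
After interest of $2,640,900.00, pre-tax earnings = $4,173,532.90.
DCL = total CM / (EBIT − I) = $10,735,932.90 / $4,173,532.90 = 2.5724.
EPS therefore changes by 2.5724 × (-21.0%) = -54.0%.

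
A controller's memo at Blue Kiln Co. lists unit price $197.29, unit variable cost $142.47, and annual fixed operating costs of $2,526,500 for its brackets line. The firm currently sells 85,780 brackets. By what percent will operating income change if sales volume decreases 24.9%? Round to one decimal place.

Total contribution margin = 85,780 × $54.82 = $4,702,459.60.
Subtracting fixed costs: EBIT = $4,702,459.60 − $2,526,500 = $2,175,959.60.
Degree of operating leverage = $4,702,459.60 / $2,175,959.60 = 2.1611.
So EBIT moves 2.1611 × (-24.9%) = -53.8%.

-53.8%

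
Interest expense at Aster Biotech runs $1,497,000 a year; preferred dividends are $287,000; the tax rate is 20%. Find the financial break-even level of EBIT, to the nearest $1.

$1,855,750

Preferred dividends are paid after tax, so their pre-tax equivalent is $287,000 ÷ (1 − 0.20) = $358,750.00.
Financial break-even EBIT = interest + D_p ÷ (1 − t) = $1,497,000 + $358,750.00 = $1,855,750.00.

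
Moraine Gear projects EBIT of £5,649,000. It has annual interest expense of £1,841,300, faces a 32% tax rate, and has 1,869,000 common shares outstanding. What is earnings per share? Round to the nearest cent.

£1.39

Interest = £1,841,300.00, so EBT = £5,649,000 − £1,841,300.00 = £3,807,700.00.
Net income = £3,807,700.00 × (1 − 0.32) = £2,589,236.00.
Per share: £2,589,236.00 / 1,869,000 shares = £1.39.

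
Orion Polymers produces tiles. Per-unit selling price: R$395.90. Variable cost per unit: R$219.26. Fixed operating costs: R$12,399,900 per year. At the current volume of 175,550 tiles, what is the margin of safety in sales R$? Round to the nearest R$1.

Each unit contributes R$395.90 − R$219.26 = R$176.64. Break-even units = R$12,399,900 ÷ R$176.64 = 70,198.71; break-even revenue = 70,198.71 × R$395.90 = R$27,791,668.99.
Actual sales revenue = 175,550 × R$395.90 = R$69,500,245.00.
Margin of safety = R$69,500,245.00 − R$27,791,668.99 = R$41,708,576.

R$41,708,576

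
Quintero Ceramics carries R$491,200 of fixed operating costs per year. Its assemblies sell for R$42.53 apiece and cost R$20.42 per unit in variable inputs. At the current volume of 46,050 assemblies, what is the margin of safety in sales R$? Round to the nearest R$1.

Contribution margin per unit = R$42.53 − R$20.42 = R$22.11. Break-even units = R$491,200 ÷ R$22.11 = 22,216.19; break-even revenue = 22,216.19 × R$42.53 = R$944,854.64.
Actual sales revenue = 46,050 × R$42.53 = R$1,958,506.50.
Margin of safety = R$1,958,506.50 − R$944,854.64 = R$1,013,652.

R$1,013,652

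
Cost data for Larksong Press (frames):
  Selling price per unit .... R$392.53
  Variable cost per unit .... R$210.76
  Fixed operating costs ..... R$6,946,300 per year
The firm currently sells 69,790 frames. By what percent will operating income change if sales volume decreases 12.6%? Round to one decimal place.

-27.8%

Contribution at this volume is 69,790 × R$181.77 = R$12,685,728.30.
EBIT = R$12,685,728.30 − R$6,946,300 = R$5,739,428.30.
Degree of operating leverage = R$12,685,728.30 / R$5,739,428.30 = 2.2103.
%ΔEBIT = DOL × %ΔSales = 2.2103 × -12.6% = -27.8%.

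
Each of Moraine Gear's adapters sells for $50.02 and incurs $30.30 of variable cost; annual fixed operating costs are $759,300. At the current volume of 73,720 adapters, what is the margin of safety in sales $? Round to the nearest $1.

Contribution margin per unit = $50.02 − $30.30 = $19.72. Break-even units = $759,300 ÷ $19.72 = 38,504.06; break-even revenue = 38,504.06 × $50.02 = $1,925,972.92.
Current sales = 73,720 × $50.02 = $3,687,474.40.
Margin of safety = $3,687,474.40 − $1,925,972.92 = $1,761,501.

$1,761,501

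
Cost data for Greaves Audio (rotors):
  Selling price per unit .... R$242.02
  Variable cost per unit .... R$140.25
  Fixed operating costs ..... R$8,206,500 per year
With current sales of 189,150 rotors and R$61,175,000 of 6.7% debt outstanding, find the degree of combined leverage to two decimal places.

2.77

Total contribution margin = 189,150 × R$101.77 = R$19,249,795.50.
Subtracting fixed costs: EBIT = R$19,249,795.50 − R$8,206,500 = R$11,043,295.50. Interest = R$4,098,725.00.
DOL = R$19,249,795.50 ÷ R$11,043,295.50 = 1.7431; DFL = R$11,043,295.50 ÷ R$6,944,570.50 = 1.5902.
Combined leverage = 1.7431 × 1.5902 = 2.7719.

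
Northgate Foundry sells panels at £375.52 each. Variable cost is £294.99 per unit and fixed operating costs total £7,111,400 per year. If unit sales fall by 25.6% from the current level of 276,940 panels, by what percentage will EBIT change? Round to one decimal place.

-37.6%

At 276,940 units, contribution = 276,940 × £80.53 = £22,301,978.20.
Operating income = contribution − fixed costs = £22,301,978.20 − £7,111,400 = £15,190,578.20.
So DOL = total CM / EBIT = £22,301,978.20 / £15,190,578.20 = 1.4681.
%ΔEBIT = DOL × %ΔSales = 1.4681 × -25.6% = -37.6%.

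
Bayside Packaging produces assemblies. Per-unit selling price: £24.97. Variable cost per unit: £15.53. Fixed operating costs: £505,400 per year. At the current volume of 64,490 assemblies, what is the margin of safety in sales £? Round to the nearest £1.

£273,468

Each unit contributes £24.97 − £15.53 = £9.44. Break-even units = £505,400 ÷ £9.44 = 53,538.14; break-even revenue = 53,538.14 × £24.97 = £1,336,847.25.
Current sales = 64,490 × £24.97 = £1,610,315.30.
Margin of safety = £1,610,315.30 − £1,336,847.25 = £273,468.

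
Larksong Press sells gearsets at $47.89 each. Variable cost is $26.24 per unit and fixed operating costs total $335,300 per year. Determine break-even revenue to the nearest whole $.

$741,687

Contribution margin per unit = $47.89 − $26.24 = $21.65, a CM ratio of $21.65 ÷ $47.89 = 0.4521.
Break-even revenue = fixed costs × price ÷ CM = $335,300 × $47.89 ÷ $21.65 = $741,687.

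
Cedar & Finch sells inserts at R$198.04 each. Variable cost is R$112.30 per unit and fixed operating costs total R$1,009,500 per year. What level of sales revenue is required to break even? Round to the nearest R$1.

R$2,331,717

CM per unit = R$198.04 − R$112.30 = R$85.74; CM ratio = R$85.74 / R$198.04 = 0.4329.
Break-even sales = FC ÷ CM ratio = R$1,009,500 × R$198.04 / R$85.74 = R$2,331,717.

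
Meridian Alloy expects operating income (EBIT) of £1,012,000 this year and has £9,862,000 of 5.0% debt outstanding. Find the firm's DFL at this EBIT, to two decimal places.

Annual interest charges come to £493,100.00.
DFL = EBIT ÷ (EBIT − I) = £1,012,000 ÷ (£1,012,000 − £493,100.00) = £1,012,000 ÷ £518,900.00 = 1.9503.

1.95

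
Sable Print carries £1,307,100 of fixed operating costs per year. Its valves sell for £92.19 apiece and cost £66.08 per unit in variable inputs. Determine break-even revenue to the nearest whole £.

£4,615,149

Contribution margin per unit = £92.19 − £66.08 = £26.11, a CM ratio of £26.11 ÷ £92.19 = 0.2832.
Break-even revenue = fixed costs × price ÷ CM = £1,307,100 × £92.19 ÷ £26.11 = £4,615,149.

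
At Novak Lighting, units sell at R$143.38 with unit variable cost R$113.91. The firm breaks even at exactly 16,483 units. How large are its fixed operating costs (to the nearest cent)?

Contribution margin per unit = R$143.38 − R$113.91 = R$29.47.
Since BE = FC / CM, FC = 16,483 × R$29.47 = R$485,754.01.

R$485,754.01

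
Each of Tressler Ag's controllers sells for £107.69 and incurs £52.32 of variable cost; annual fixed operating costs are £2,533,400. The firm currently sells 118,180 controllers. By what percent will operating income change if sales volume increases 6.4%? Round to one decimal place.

+10.4%

Contribution at this volume is 118,180 × £55.37 = £6,543,626.60.
EBIT = £6,543,626.60 − £2,533,400 = £4,010,226.60.
So DOL = total CM / EBIT = £6,543,626.60 / £4,010,226.60 = 1.6317.
Operating income changes by 1.6317 × +6.4% = +10.4%.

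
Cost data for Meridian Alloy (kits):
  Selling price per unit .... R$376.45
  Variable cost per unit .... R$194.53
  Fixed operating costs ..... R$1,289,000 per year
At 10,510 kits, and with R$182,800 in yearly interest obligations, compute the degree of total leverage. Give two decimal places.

Total contribution margin = 10,510 × R$181.92 = R$1,911,979.20.
Operating income = contribution − fixed costs = R$1,911,979.20 − R$1,289,000 = R$622,979.20. Interest = R$182,800.00, so EBIT − I = R$440,179.20.
DCL = contribution ÷ (EBIT − I) = R$1,911,979.20 ÷ R$440,179.20 = 4.3436.

4.34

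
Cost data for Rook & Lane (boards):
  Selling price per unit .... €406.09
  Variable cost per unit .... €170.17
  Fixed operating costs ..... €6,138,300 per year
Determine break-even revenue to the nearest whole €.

€10,565,879

Contribution margin per unit = €406.09 − €170.17 = €235.92, a CM ratio of €235.92 ÷ €406.09 = 0.5810.
Break-even revenue = fixed costs × price ÷ CM = €6,138,300 × €406.09 ÷ €235.92 = €10,565,879.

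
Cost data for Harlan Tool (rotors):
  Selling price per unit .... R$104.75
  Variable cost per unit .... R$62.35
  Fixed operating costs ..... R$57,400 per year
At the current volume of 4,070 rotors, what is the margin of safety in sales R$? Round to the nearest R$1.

Contribution margin per unit = R$104.75 − R$62.35 = R$42.40. Break-even units = R$57,400 ÷ R$42.40 = 1,353.77; break-even revenue = 1,353.77 × R$104.75 = R$141,807.78.
Actual sales revenue = 4,070 × R$104.75 = R$426,332.50.
Margin of safety = R$426,332.50 − R$141,807.78 = R$284,525.

R$284,525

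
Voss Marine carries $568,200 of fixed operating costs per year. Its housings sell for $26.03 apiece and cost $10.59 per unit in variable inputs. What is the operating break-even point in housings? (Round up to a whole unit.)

36,801 housings

Unit CM = price − variable cost = $26.03 − $10.59 = $15.44.
Break-even Q = $568,200 / $15.44 = 36,800.52 → 36,801 housings.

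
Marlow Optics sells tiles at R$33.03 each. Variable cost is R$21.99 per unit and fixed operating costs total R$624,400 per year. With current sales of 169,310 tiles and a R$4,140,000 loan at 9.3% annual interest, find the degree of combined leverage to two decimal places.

At 169,310 units, contribution = 169,310 × R$11.04 = R$1,869,182.40.
Subtracting fixed costs: EBIT = R$1,869,182.40 − R$624,400 = R$1,244,782.40. Interest = R$385,020.00.
DOL = R$1,869,182.40 ÷ R$1,244,782.40 = 1.5016; DFL = R$1,244,782.40 ÷ R$859,762.40 = 1.4478.
DCL = DOL × DFL = 1.5016 × 1.4478 = 2.1740.

2.17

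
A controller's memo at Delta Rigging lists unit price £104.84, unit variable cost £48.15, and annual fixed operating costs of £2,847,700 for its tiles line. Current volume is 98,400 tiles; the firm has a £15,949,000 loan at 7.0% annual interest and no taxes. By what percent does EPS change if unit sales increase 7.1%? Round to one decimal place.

+24.5%

At 98,400 units, contribution = 98,400 × £56.69 = £5,578,296.00.
EBIT = £5,578,296.00 − £2,847,700 = £2,730,596.00.
After interest of £1,116,430.00, pre-tax earnings = £1,614,166.00.
DCL = total CM / (EBIT − I) = £5,578,296.00 / £1,614,166.00 = 3.4558.
%ΔEPS = DCL × %ΔSales = 3.4558 × +7.1% = +24.5%.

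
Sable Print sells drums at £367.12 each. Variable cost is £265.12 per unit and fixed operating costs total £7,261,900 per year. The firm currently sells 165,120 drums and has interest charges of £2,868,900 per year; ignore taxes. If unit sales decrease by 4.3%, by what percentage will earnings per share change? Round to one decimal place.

-10.8%

At 165,120 units, contribution = 165,120 × £102.00 = £16,842,240.00.
Subtracting fixed costs: EBIT = £16,842,240.00 − £7,261,900 = £9,580,340.00.
After interest of £2,868,900.00, pre-tax earnings = £6,711,440.00.
DCL = total CM / (EBIT − I) = £16,842,240.00 / £6,711,440.00 = 2.5095.
EPS therefore changes by 2.5095 × (-4.3%) = -10.8%.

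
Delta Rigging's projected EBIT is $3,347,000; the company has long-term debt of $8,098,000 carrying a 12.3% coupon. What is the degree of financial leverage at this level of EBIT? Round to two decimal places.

1.42

Interest = $996,054.00.
Degree of financial leverage = EBIT / (EBIT − interest) = $3,347,000 / $2,350,946.00 = 1.4237.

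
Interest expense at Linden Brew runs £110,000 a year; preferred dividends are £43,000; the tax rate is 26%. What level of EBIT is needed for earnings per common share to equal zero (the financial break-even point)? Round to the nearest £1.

Preferred dividends are paid after tax, so their pre-tax equivalent is £43,000 ÷ (1 − 0.26) = £58,108.11.
EPS = 0 when EBIT covers interest plus the pre-tax preferred burden: £110,000 + £58,108.11 = £168,108.11.

£168,108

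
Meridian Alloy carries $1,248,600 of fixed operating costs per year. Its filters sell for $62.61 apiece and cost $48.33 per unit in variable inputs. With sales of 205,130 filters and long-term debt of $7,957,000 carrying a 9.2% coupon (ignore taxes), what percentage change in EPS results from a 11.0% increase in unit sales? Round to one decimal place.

Contribution at this volume is 205,130 × $14.28 = $2,929,256.40.
Subtracting fixed costs: EBIT = $2,929,256.40 − $1,248,600 = $1,680,656.40.
Interest = $732,044.00, so EBIT − I = $948,612.40.
Degree of combined leverage = contribution ÷ (EBIT − I) = $2,929,256.40 ÷ $948,612.40 = 3.0879.
EPS therefore changes by 3.0879 × (+11.0%) = +34.0%.

+34.0%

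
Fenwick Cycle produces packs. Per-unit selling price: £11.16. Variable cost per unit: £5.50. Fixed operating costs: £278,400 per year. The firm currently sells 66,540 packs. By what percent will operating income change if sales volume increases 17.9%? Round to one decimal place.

Total contribution margin = 66,540 × £5.66 = £376,616.40.
Subtracting fixed costs: EBIT = £376,616.40 − £278,400 = £98,216.40.
Degree of operating leverage = £376,616.40 / £98,216.40 = 3.8346.
Operating income changes by 3.8346 × +17.9% = +68.6%.

+68.6%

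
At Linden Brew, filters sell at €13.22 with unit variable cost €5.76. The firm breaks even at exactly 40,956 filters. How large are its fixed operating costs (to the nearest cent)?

€305,531.76

Each unit contributes €13.22 − €5.76 = €7.46.
Fixed costs = break-even units × CM = 40,956 × €7.46 = €305,531.76.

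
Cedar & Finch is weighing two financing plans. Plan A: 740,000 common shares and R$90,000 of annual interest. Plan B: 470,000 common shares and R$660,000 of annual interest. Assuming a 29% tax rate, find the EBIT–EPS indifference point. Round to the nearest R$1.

At indifference, (EBIT − 90,000)(1 − t)/740,000 = (EBIT − 660,000)(1 − t)/470,000.
Cancelling (1 − t) and cross-multiplying: 470,000·(EBIT − 90,000) = 740,000·(EBIT − 660,000).
EBIT × (740,000 − 470,000) = 660,000 × 740,000 − 90,000 × 470,000 = 446,100,000,000, so EBIT = 446,100,000,000 ÷ 270,000 = 1,652,222.22.

R$1,652,222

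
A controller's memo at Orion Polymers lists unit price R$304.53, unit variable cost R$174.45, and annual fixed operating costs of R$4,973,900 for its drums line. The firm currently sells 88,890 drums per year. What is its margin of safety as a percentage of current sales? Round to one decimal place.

Each unit contributes R$304.53 − R$174.45 = R$130.08. Break-even units = R$4,973,900 ÷ R$130.08 = 38,237.24; break-even revenue = 38,237.24 × R$304.53 = R$11,644,386.28.
Current sales = 88,890 × R$304.53 = R$27,069,671.70.
Margin of safety = (R$27,069,671.70 − R$11,644,386.28) ÷ R$27,069,671.70 = 57.0%.

57.0%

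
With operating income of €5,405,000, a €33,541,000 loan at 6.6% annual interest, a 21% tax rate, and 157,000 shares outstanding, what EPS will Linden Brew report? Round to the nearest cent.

€16.06

Interest = €2,213,706.00, so EBT = €5,405,000 − €2,213,706.00 = €3,191,294.00.
Net income = €3,191,294.00 × (1 − 0.21) = €2,521,122.26.
Per share: €2,521,122.26 / 157,000 shares = €16.06.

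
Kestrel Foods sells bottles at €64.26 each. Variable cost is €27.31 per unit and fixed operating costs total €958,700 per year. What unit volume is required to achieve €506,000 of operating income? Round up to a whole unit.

Unit CM = price − variable cost = €64.26 − €27.31 = €36.95.
Units = (FC + target) / CM = (€958,700 + €506,000) / €36.95 = 39,640.05, so 39,641 bottles.

39,641 bottles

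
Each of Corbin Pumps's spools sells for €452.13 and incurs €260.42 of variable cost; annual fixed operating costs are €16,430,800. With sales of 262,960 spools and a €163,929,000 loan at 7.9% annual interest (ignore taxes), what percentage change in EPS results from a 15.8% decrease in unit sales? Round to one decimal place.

Contribution at this volume is 262,960 × €191.71 = €50,412,061.60.
EBIT = €50,412,061.60 − €16,430,800 = €33,981,261.60.
After interest of €12,950,391.00, pre-tax earnings = €21,030,870.60.
Degree of combined leverage = contribution ÷ (EBIT − I) = €50,412,061.60 ÷ €21,030,870.60 = 2.3971.
%ΔEPS = DCL × %ΔSales = 2.3971 × -15.8% = -37.9%.

-37.9%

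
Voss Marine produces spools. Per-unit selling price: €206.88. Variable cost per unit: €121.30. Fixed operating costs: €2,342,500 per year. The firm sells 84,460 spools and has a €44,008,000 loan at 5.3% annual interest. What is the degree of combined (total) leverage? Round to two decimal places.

2.83

Contribution at this volume is 84,460 × €85.58 = €7,228,086.80.
EBIT = €7,228,086.80 − €2,342,500 = €4,885,586.80. Interest = €2,332,424.00.
DOL = €7,228,086.80 ÷ €4,885,586.80 = 1.4795; DFL = €4,885,586.80 ÷ €2,553,162.80 = 1.9135.
DCL = DOL × DFL = 1.4795 × 1.9135 = 2.8310.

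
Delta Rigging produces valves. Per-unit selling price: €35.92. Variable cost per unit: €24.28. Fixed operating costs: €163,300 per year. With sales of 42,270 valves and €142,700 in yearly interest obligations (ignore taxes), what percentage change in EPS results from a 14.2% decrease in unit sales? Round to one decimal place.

At 42,270 units, contribution = 42,270 × €11.64 = €492,022.80.
Operating income = contribution − fixed costs = €492,022.80 − €163,300 = €328,722.80.
Interest = €142,700.00, so EBIT − I = €186,022.80.
Degree of combined leverage = contribution ÷ (EBIT − I) = €492,022.80 ÷ €186,022.80 = 2.6450.
EPS therefore changes by 2.6450 × (-14.2%) = -37.6%.

-37.6%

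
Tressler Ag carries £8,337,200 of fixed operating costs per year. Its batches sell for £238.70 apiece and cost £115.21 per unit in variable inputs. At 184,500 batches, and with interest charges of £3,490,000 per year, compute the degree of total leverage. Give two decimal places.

2.08

Total contribution margin = 184,500 × £123.49 = £22,783,905.00.
EBIT = £22,783,905.00 − £8,337,200 = £14,446,705.00. Interest = £3,490,000.00, so EBIT − I = £10,956,705.00.
Degree of total leverage = total CM / (EBIT − interest) = £22,783,905.00 / £10,956,705.00 = 2.0794.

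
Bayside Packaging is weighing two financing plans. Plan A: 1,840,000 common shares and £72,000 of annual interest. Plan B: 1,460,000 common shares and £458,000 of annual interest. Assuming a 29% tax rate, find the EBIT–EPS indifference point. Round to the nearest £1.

£1,941,053

At indifference, (EBIT − 72,000)(1 − t)/1,840,000 = (EBIT − 458,000)(1 − t)/1,460,000.
Cancelling (1 − t) and cross-multiplying: 1,460,000·(EBIT − 72,000) = 1,840,000·(EBIT − 458,000).
EBIT × (1,840,000 − 1,460,000) = 458,000 × 1,840,000 − 72,000 × 1,460,000 = 737,600,000,000, so EBIT = 737,600,000,000 ÷ 380,000 = 1,941,052.63.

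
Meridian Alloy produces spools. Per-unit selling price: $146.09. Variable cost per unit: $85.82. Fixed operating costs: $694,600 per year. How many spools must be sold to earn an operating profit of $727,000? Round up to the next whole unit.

Contribution margin per unit = $146.09 − $85.82 = $60.27.
Units = (FC + target) / CM = ($694,600 + $727,000) / $60.27 = 23,587.19, so 23,588 spools.

23,588 spools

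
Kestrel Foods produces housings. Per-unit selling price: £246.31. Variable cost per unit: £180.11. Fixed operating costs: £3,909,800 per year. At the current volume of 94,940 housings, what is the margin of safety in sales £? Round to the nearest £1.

Contribution margin per unit = £246.31 − £180.11 = £66.20. Break-even units = £3,909,800 ÷ £66.20 = 59,060.42; break-even revenue = 59,060.42 × £246.31 = £14,547,172.78.
Current sales = 94,940 × £246.31 = £23,384,671.40.
Margin of safety = £23,384,671.40 − £14,547,172.78 = £8,837,499.

£8,837,499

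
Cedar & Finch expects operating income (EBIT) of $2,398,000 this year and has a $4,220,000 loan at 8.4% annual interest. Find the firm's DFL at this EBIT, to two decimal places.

Interest = $354,480.00.
Degree of financial leverage = EBIT / (EBIT − interest) = $2,398,000 / $2,043,520.00 = 1.1735.

1.17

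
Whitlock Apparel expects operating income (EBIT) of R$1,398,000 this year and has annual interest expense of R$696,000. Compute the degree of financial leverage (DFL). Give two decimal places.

Annual interest charges come to R$696,000.00.
Degree of financial leverage = EBIT / (EBIT − interest) = R$1,398,000 / R$702,000.00 = 1.9915.

1.99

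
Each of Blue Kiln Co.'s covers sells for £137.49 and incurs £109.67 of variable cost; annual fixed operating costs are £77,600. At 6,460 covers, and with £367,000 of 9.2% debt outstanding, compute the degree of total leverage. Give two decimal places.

2.63

At 6,460 units, contribution = 6,460 × £27.82 = £179,717.20.
EBIT = £179,717.20 − £77,600 = £102,117.20. Interest = £33,764.00.
DOL = £179,717.20 ÷ £102,117.20 = 1.7599; DFL = £102,117.20 ÷ £68,353.20 = 1.4940.
Combined leverage = 1.7599 × 1.4940 = 2.6293.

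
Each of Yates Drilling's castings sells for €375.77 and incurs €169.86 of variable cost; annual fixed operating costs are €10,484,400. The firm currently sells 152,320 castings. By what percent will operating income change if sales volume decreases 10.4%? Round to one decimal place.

-15.6%

Total contribution margin = 152,320 × €205.91 = €31,364,211.20.
EBIT = €31,364,211.20 − €10,484,400 = €20,879,811.20.
Degree of operating leverage = €31,364,211.20 / €20,879,811.20 = 1.5021.
Operating income changes by 1.5021 × -10.4% = -15.6%.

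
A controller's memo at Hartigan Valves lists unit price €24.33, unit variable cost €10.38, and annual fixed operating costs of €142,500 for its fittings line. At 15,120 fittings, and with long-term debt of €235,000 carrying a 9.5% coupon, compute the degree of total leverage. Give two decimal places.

Total contribution margin = 15,120 × €13.95 = €210,924.00.
Subtracting fixed costs: EBIT = €210,924.00 − €142,500 = €68,424.00. Interest = €22,325.00, so EBIT − I = €46,099.00.
Degree of total leverage = total CM / (EBIT − interest) = €210,924.00 / €46,099.00 = 4.5755.

4.58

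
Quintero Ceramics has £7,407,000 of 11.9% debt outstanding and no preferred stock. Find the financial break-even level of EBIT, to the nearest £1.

Annual interest = 11.9% × £7,407,000 = £881,433.00.
With no preferred dividends, EPS = 0 when EBIT exactly covers interest, so the financial break-even EBIT is £881,433.00.

£881,433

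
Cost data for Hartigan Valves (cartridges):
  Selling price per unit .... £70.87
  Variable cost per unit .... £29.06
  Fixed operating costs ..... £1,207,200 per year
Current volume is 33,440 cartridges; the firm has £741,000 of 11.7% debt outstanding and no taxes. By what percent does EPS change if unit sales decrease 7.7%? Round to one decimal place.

At 33,440 units, contribution = 33,440 × £41.81 = £1,398,126.40.
Operating income = contribution − fixed costs = £1,398,126.40 − £1,207,200 = £190,926.40.
After interest of £86,697.00, pre-tax earnings = £104,229.40.
Degree of combined leverage = contribution ÷ (EBIT − I) = £1,398,126.40 ÷ £104,229.40 = 13.4139.
EPS therefore changes by 13.4139 × (-7.7%) = -103.3%.

-103.3%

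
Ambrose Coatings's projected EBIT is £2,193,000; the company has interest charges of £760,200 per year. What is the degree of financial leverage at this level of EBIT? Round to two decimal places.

Annual interest charges come to £760,200.00.
Degree of financial leverage = EBIT / (EBIT − interest) = £2,193,000 / £1,432,800.00 = 1.5306.

1.53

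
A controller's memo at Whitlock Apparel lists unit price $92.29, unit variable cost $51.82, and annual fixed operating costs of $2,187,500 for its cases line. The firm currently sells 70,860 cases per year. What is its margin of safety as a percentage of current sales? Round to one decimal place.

Each unit contributes $92.29 − $51.82 = $40.47. Break-even units = $2,187,500 ÷ $40.47 = 54,052.38; break-even revenue = 54,052.38 × $92.29 = $4,988,494.56.
Actual sales revenue = 70,860 × $92.29 = $6,539,669.40.
Margin of safety = ($6,539,669.40 − $4,988,494.56) ÷ $6,539,669.40 = 23.7%.

23.7%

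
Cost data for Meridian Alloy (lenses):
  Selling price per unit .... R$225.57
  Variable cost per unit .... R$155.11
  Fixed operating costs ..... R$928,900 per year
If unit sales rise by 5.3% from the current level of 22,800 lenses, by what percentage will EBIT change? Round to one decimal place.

Total contribution margin = 22,800 × R$70.46 = R$1,606,488.00.
EBIT = R$1,606,488.00 − R$928,900 = R$677,588.00.
So DOL = total CM / EBIT = R$1,606,488.00 / R$677,588.00 = 2.3709.
So EBIT moves 2.3709 × (+5.3%) = +12.6%.

+12.6%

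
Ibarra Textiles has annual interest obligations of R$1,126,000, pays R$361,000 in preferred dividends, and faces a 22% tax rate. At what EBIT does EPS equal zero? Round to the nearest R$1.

R$1,588,821

Grossing the preferred dividend up to pre-tax terms: R$361,000 / (1 − 0.22) = R$462,820.51.
EPS = 0 when EBIT covers interest plus the pre-tax preferred burden: R$1,126,000 + R$462,820.51 = R$1,588,820.51.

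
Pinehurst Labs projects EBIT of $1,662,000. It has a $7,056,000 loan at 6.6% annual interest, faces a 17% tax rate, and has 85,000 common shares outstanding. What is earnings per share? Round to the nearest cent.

Pre-tax income = $1,662,000 − $465,696.00 = $1,196,304.00.
Net income = $1,196,304.00 × (1 − 0.17) = $992,932.32.
Per share: $992,932.32 / 85,000 shares = $11.68.

$11.68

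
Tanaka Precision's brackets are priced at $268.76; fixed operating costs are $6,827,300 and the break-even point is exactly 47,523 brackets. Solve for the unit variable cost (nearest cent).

Contribution per unit must be FC / Q = $6,827,300 / 47,523 = $143.6631.
Variable cost per unit = $268.76 − $143.6631 = $125.10.

$125.10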